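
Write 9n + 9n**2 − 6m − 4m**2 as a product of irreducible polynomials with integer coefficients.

Group: −2m(2m + 3n + 3) + 3n(2m + 3n + 3); both groups contain (2m + 3n + 3).

−(2m + 3n + 3)(2m − 3n)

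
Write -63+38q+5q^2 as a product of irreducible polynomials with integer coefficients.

Need a pair with product 5·(-63) = -315 and sum 38: that's 45 and -7.
Split the middle term: 5q^2+45q - 7q-63 = 5q(q+9) - 7(q+9).

(5q-7)(q+9)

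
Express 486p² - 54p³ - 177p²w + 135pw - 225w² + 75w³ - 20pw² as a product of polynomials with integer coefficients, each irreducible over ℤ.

Group: 6p(-9p² - 22pw + 81p + 15w² - 45w) + 5w(-9p² - 22pw + 81p + 15w² - 45w); both groups contain (-9p² - 22pw + 81p + 15w² - 45w), so (6p + 5w) is a factor with cofactor -9p² - 22pw + 81p + 15w² - 45w.
The cofactor groups again: -9p² - 22pw + 81p + 15w² - 45w = -p(9p - 5w) + (-3w + 9)(9p - 5w); both groups contain (9p - 5w), giving -(p + 3w - 9)(9p - 5w).

-(6p + 5w)(9p - 5w)(p + 3w - 9)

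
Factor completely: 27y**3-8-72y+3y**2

(9y+1)(3y**2-8)

Group as (27y**3-72y) + (3y**2-8) = 9y(3y**2-8) + (3y**2-8).
Both groups share the factor (3y**2-8).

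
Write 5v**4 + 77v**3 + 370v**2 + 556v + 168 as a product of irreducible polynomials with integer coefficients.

By the rational root theorem, v = -2/5 is a root, giving the factor (5v + 2) and quotient v**3 + 15v**2 + 68v + 84.
Next, v = -2 is a root, giving the factor (v + 2) and quotient v**2 + 13v + 42.
The remaining quadratic factors as (v + 6)(v + 7).

(5v + 2)(v + 2)(v + 6)(v + 7)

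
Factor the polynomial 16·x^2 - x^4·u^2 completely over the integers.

-x^2·(x·u + 4)·(x·u - 4)

Every term has a factor of x^2; factoring it out leaves -x^2·u^2 + 16.
Recognize a difference of squares with the parts 4 and x·u.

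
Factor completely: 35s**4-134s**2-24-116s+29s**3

(5s+2)(7s+3)(s+2)(s-2)

By the rational root theorem, s = 2 is a root, giving the factor (s-2) and quotient 35s**3+99s**2+64s+12.
Continuing, s = -2 is a root, giving the factor (s+2) and quotient 35s**2+29s+6.
The remaining quadratic factors as (7s+3)(5s+2).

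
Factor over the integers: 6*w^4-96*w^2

6*w^2*(w+4)*(w-4)

Every term has a factor of 6*w^2. Then w^2-16 = (w)² − (4)².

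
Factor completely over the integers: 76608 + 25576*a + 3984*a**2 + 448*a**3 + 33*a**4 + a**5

Among the possible rational roots, a = −8 is a root, so (a + 8) divides it; the quotient is a**4 + 25*a**3 + 248*a**2 + 2000*a + 9576.
Then a = −9 is a root, giving the factor (a + 9) and quotient a**3 + 16*a**2 + 104*a + 1064.
Then a = −14 is a root, so (a + 14) is a factor; dividing leaves a**2 + 2*a + 76.
The quadratic a**2 + 2*a + 76 has discriminant −300 < 0 and is irreducible over ℤ.

(a + 14)*(a + 8)*(a + 9)*(a**2 + 2*a + 76)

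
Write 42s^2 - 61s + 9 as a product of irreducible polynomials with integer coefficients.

(6s - 1)(7s - 9)

Need a pair with product 42·9 = 378 and sum -61: that's -7 and -54.
Split the middle term: 42s^2 - 7s - 54s + 9 = 7s(6s - 1) - 9(6s - 1).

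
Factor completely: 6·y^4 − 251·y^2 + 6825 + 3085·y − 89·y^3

Testing divisors of the constant over divisors of the leading coefficient, y = −5 is a root, giving the factor (y + 5) and quotient 6·y^3 − 119·y^2 + 344·y + 1365.
Next, y = 15 is a root, so (y − 15) is a factor; dividing leaves 6·y^2 − 29·y − 91.
The remaining quadratic factors as (y − 7)(6·y + 13).

(6·y + 13)·(y + 5)·(y − 15)·(y − 7)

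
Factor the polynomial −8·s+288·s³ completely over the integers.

Factor out 8·s, leaving 36·s²−1, which is a difference of two squares.

8·s·(6·s+1)·(6·s−1)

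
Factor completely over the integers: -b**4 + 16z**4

(2z - b)(2z + b)(4z**2 + b**2)

(2z)⁴ − (b)⁴ = ((2z)² − (b)²)((2z)² + (b)²); the first factor splits again, the second (4z**2 + b**2) is irreducible.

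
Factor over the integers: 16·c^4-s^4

(2·c+s)·(2·c-s)·(4·c^2+s^2)

(2·c)⁴ − (s)⁴ = ((2·c)² − (s)²)((2·c)² + (s)²); the first factor splits again, the second (4·c^2+s^2) is irreducible.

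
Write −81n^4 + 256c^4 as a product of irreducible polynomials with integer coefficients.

(4c)⁴ − (3n)⁴ = ((4c)² − (3n)²)((4c)² + (3n)²); the first factor splits again, the second (16c^2 + 9n^2) is irreducible.

(4c + 3n)(4c − 3n)(16c^2 + 9n^2)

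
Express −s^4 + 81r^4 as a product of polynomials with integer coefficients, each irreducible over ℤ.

(3r + s)(3r − s)(9r^2 + s^2)

(3r)⁴ − (s)⁴ = ((3r)² − (s)²)((3r)² + (s)²); the first factor splits again, the second (9r^2 + s^2) is irreducible.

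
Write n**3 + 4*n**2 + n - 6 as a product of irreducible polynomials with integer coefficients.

(n + 2)*(n + 3)*(n - 1)

Testing divisors of the constant over divisors of the leading coefficient, n = -3 is a root, giving the factor (n + 3) and quotient n**2 + n - 2.
The remaining quadratic factors as (n + 2)(n - 1).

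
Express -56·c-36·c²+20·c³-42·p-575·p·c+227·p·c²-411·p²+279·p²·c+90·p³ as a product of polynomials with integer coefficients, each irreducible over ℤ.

Group: 3·p·(30·p²+43·p·c+3·p+4·c²+4·c) + (5·c-14)·(30·p²+43·p·c+3·p+4·c²+4·c); both groups contain (30·p²+43·p·c+3·p+4·c²+4·c), so (3·p+5·c-14) is a factor with cofactor 30·p²+43·p·c+3·p+4·c²+4·c.
The cofactor groups again: 30·p²+43·p·c+3·p+4·c²+4·c = 3·p·(10·p+c+1) + 4·c·(10·p+c+1); both groups contain (10·p+c+1), giving (3·p+4·c)·(10·p+c+1).

(3·p+4·c)·(3·p+5·c-14)·(10·p+c+1)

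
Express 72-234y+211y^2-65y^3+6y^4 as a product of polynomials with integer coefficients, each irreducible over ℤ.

By the rational root theorem, y = 3 is a root, so (y-3) is a factor; dividing leaves 6y^3-47y^2+70y-24.
Next, y = 6 is a root, giving the factor (y-6) and quotient 6y^2-11y+4.
The remaining quadratic factors as (3y-4)(2y-1).

(2y-1)(3y-4)(y-3)(y-6)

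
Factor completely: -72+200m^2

Factor out 8, leaving 25m^2-9, which is a difference of two squares.

8(5m+3)(5m-3)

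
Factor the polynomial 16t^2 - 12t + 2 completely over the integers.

Pull out the common factor 2, then factor the remaining trinomial.

2(2t - 1)(4t - 1)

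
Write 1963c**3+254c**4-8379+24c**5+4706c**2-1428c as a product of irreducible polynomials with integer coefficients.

(4c+7)(6c-7)(c+3)(c**2+7c+57)

By the rational root theorem, c = -7/4 is a root, giving the factor (4c+7) and quotient 6c**4+53c**3+398c**2+480c-1197.
Next, c = -3 is a root, so (c+3) divides it; the quotient is 6c**3+35c**2+293c-399.
Then c = 7/6 is a root, so (6c-7) divides it; the quotient is c**2+7c+57.
The quadratic c**2+7c+57 has discriminant -179 < 0 and is irreducible over ℤ.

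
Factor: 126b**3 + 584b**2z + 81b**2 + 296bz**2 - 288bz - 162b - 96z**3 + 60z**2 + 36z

Group: 2b(63b**2 + 40bz - 54b - 12z**2 + 12z) + (8z + 3)(63b**2 + 40bz - 54b - 12z**2 + 12z); both groups contain (63b**2 + 40bz - 54b - 12z**2 + 12z), so (2b + 8z + 3) is a factor with cofactor 63b**2 + 40bz - 54b - 12z**2 + 12z.
The cofactor groups again: 63b**2 + 40bz - 54b - 12z**2 + 12z = 7b(9b - 2z) + (6z - 6)(9b - 2z); both groups contain (9b - 2z), giving (7b + 6z - 6)(9b - 2z).

(2b + 8z + 3)(7b + 6z - 6)(9b - 2z)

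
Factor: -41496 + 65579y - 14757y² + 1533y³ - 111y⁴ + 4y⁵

(4y - 3)(y - 13)(y - 8)(y² - 6y + 133)

Testing divisors of the constant over divisors of the leading coefficient, y = 3/4 is a root, so (4y - 3) is a factor; dividing leaves y⁴ - 27y³ + 363y² - 3417y + 13832.
Next, y = 8 is a root, so (y - 8) divides it; the quotient is y³ - 19y² + 211y - 1729.
Then y = 13 is a root, so (y - 13) divides it; the quotient is y² - 6y + 133.
The quadratic y² - 6y + 133 has discriminant -496 < 0 and is irreducible over ℤ.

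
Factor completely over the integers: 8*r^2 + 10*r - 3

(2*r + 3)*(4*r - 1)

Need a pair with product 8·(-3) = -24 and sum 10: that's -2 and 12.
Split the middle term: 8*r^2 - 2*r + 12*r - 3 = 2*r*(4*r - 1) + 3*(4*r - 1).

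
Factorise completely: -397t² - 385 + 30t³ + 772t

(5t - 7)(6t - 5)(t - 11)

Trying the rational-root candidates, t = 5/6 is a root, giving the factor (6t - 5) and quotient 5t² - 62t + 77.
The remaining quadratic factors as (t - 11)(5t - 7).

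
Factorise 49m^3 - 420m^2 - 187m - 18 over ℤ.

(7m + 1)(7m + 2)(m - 9)

Among the possible rational roots, m = -2/7 is a root, so (7m + 2) divides it; the quotient is 7m^2 - 62m - 9.
The remaining quadratic factors as (m - 9)(7m + 1).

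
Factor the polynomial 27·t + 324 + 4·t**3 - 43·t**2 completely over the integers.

(4·t + 9)·(t - 4)·(t - 9)

Trying the rational-root candidates, t = 4 is a root, so (t - 4) divides it; the quotient is 4·t**2 - 27·t - 81.
The remaining quadratic factors as (4·t + 9)(t - 9).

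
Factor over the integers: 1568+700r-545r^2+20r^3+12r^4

(2r-7)(6r+7)(r+8)(r-4)

By the rational root theorem, r = -7/6 is a root, giving the factor (6r+7) and quotient 2r^3+r^2-92r+224.
Next, r = 4 is a root, so (r-4) is a factor; dividing leaves 2r^2+9r-56.
The remaining quadratic factors as (r+8)(2r-7).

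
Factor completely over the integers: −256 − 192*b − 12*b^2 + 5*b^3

Among the possible rational roots, b = −8/5 is a root, so (5*b + 8) is a factor; dividing leaves b^2 − 4*b − 32.
The remaining quadratic factors as (b − 8)(b + 4).

(5*b + 8)*(b + 4)*(b − 8)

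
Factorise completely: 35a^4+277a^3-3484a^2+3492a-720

(5a-4)(7a-2)(a+15)(a-6)

Trying the rational-root candidates, a = -15 is a root, so (a+15) divides it; the quotient is 35a^3-248a^2+236a-48.
Next, a = 2/7 is a root, so (7a-2) is a factor; dividing leaves 5a^2-34a+24.
The remaining quadratic factors as (a-6)(5a-4).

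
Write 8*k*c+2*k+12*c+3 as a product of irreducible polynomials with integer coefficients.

Group as (8*k*c+2*k) + (12*c+3) = 2*k*(4*c+1) + 3*(4*c+1).
Both groups share the factor (4*c+1).

(2*k+3)*(4*c+1)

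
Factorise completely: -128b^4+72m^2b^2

Every term has a factor of 8b^2. Then 9m^2-16b^2 = (3m)² − (4b)².

8b^2(3m-4b)(3m+4b)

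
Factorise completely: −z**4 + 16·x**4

Write as (4·x**2)² − (z**2)², then factor 4·x**2 − z**2 once more.

(2·x + z)·(2·x − z)·(4·x**2 + z**2)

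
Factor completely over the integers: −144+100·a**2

4·(5·a+6)·(5·a−6)

Every term has a factor of 4. Then 25·a**2−36 = (5·a)² − (6)².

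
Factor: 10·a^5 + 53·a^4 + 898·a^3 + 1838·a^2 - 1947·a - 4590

By the rational root theorem, a = 3/2 is a root, giving the factor (2·a - 3) and quotient 5·a^4 + 34·a^3 + 500·a^2 + 1669·a + 1530.
Continuing, a = -2 is a root, so (a + 2) divides it; the quotient is 5·a^3 + 24·a^2 + 452·a + 765.
Continuing, a = -9/5 is a root, giving the factor (5·a + 9) and quotient a^2 + 3·a + 85.
The quadratic a^2 + 3·a + 85 has discriminant -331 < 0 and is irreducible over ℤ.

(2·a - 3)·(5·a + 9)·(a + 2)·(a^2 + 3·a + 85)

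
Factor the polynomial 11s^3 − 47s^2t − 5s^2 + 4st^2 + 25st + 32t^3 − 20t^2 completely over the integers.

(11s + 8t − 5)(s − 4t)(s − t)

Group: s(11s^2 − 36st − 5s − 32t^2 + 20t) − t(11s^2 − 36st − 5s − 32t^2 + 20t); both groups contain (11s^2 − 36st − 5s − 32t^2 + 20t), so (s − t) is a factor with cofactor 11s^2 − 36st − 5s − 32t^2 + 20t.
The cofactor groups again: 11s^2 − 36st − 5s − 32t^2 + 20t = s(11s + 8t − 5) − 4t(11s + 8t − 5); both groups contain (11s + 8t − 5), giving (s − 4t)(11s + 8t − 5).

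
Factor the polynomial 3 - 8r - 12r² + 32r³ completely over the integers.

(2r + 1)(2r - 1)(8r - 3)

Group as (32r³ - 8r) + (-12r² + 3) = 8r(4r² - 1) - 3(4r² - 1).
Both groups share the factor (4r² - 1).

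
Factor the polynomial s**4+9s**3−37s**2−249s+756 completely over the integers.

(s+7)(s+9)(s−3)(s−4)

Testing divisors of the constant over divisors of the leading coefficient, s = 4 is a root, so (s−4) divides it; the quotient is s**3+13s**2+15s−189.
Then s = 3 is a root, giving the factor (s−3) and quotient s**2+16s+63.
The remaining quadratic factors as (s+9)(s+7).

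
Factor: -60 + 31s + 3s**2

Need a pair with product 3·(-60) = -180 and sum 31: that's 36 and -5.
Split the middle term: 3s**2 + 36s - 5s - 60 = 3s(s + 12) - 5(s + 12).

(3s - 5)(s + 12)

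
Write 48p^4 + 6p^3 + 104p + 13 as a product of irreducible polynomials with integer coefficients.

(8p + 1)(6p^3 + 13)

Group as (48p^4 + 104p) + (6p^3 + 13) = 8p(6p^3 + 13) + (6p^3 + 13).
Both groups share the factor (6p^3 + 13).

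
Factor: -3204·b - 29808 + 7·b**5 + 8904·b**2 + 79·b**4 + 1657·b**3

Trying the rational-root candidates, b = 12/7 is a root, so (7·b - 12) divides it; the quotient is b**4 + 13·b**3 + 259·b**2 + 1716·b + 2484.
Next, b = -2 is a root, so (b + 2) is a factor; dividing leaves b**3 + 11·b**2 + 237·b + 1242.
Next, b = -6 is a root, so (b + 6) is a factor; dividing leaves b**2 + 5·b + 207.
The quadratic b**2 + 5·b + 207 has discriminant -803 < 0 and is irreducible over ℤ.

(7·b - 12)·(b + 2)·(b + 6)·(b**2 + 5·b + 207)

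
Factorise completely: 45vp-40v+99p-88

(5v+11)(9p-8)

Group as (45vp-40v) + (99p-88) = 5v(9p-8) + 11(9p-8).
Both groups share the factor (9p-8).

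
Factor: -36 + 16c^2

Factor out 4, leaving 4c^2 - 9, which is a difference of two squares.

4(2c + 3)(2c - 3)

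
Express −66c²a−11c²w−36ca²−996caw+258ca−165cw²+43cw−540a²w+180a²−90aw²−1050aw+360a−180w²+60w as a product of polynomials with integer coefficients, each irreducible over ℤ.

Group: 6a(−11c²−6ca−165cw+43c−90aw+30a−180w+60) + w(−11c²−6ca−165cw+43c−90aw+30a−180w+60); both groups contain (−11c²−6ca−165cw+43c−90aw+30a−180w+60), so (6a+w) is a factor with cofactor −11c²−6ca−165cw+43c−90aw+30a−180w+60.
The cofactor groups again: −11c²−6ca−165cw+43c−90aw+30a−180w+60 = −11c(c+15w−5) + (−6a−12)(c+15w−5); both groups contain (c+15w−5), giving −(11c+6a+12)(c+15w−5).

−(11c+6a+12)(6a+w)(c+15w−5)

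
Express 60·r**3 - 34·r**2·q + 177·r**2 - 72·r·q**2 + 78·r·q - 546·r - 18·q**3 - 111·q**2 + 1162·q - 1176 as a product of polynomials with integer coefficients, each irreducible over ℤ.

Group: 4·r·(15·r**2 + 14·r·q + 18·r + 3·q**2 + 22·q - 168) + (-6·q + 7)·(15·r**2 + 14·r·q + 18·r + 3·q**2 + 22·q - 168); both groups contain (15·r**2 + 14·r·q + 18·r + 3·q**2 + 22·q - 168), so (4·r - 6·q + 7) is a factor with cofactor 15·r**2 + 14·r·q + 18·r + 3·q**2 + 22·q - 168.
The cofactor groups again: 15·r**2 + 14·r·q + 18·r + 3·q**2 + 22·q - 168 = 3·r·(5·r + 3·q - 14) + (q + 12)·(5·r + 3·q - 14); both groups contain (5·r + 3·q - 14), giving (3·r + q + 12)·(5·r + 3·q - 14).

(4·r - 6·q + 7)·(5·r + 3·q - 14)·(3·r + q + 12)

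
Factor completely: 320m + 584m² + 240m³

Pull out the common factor 8m, then factor the remaining trinomial.

8m(5m + 8)(6m + 5)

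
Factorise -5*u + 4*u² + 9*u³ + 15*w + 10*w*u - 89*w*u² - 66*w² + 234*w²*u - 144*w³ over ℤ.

Group: 6*w*(-24*w² + 35*w*u - 15*w - 9*u² + 5*u) + (-u - 1)*(-24*w² + 35*w*u - 15*w - 9*u² + 5*u); both groups contain (-24*w² + 35*w*u - 15*w - 9*u² + 5*u), so (6*w - u - 1) is a factor with cofactor -24*w² + 35*w*u - 15*w - 9*u² + 5*u.
The cofactor groups again: -24*w² + 35*w*u - 15*w - 9*u² + 5*u = -3*w*(8*w - 9*u + 5) + u*(8*w - 9*u + 5); both groups contain (8*w - 9*u + 5), giving -(3*w - u)*(8*w - 9*u + 5).

-(8*w - 9*u + 5)*(3*w - u)*(6*w - u - 1)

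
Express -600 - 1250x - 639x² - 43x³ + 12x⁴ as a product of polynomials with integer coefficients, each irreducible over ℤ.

Among the possible rational roots, x = -4 is a root, giving the factor (x + 4) and quotient 12x³ - 91x² - 275x - 150.
Then x = 10 is a root, giving the factor (x - 10) and quotient 12x² + 29x + 15.
The remaining quadratic factors as (4x + 3)(3x + 5).

(3x + 5)(4x + 3)(x + 4)(x - 10)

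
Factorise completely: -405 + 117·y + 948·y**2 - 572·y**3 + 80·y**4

(2·y - 5)·(2·y - 9)·(4·y - 3)·(5·y + 3)

By the rational root theorem, y = 5/2 is a root, so (2·y - 5) is a factor; dividing leaves 40·y**3 - 186·y**2 + 9·y + 81.
Then y = -3/5 is a root, giving the factor (5·y + 3) and quotient 8·y**2 - 42·y + 27.
The remaining quadratic factors as (4·y - 3)(2·y - 9).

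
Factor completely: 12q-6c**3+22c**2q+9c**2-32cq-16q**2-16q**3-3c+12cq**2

-(2c+2q-1)(3c-2q-3)(c-4q)

Group: 2c(-3c**2+14cq+3c-8q**2-12q) + (2q-1)(-3c**2+14cq+3c-8q**2-12q); both groups contain (-3c**2+14cq+3c-8q**2-12q), so (2c+2q-1) is a factor with cofactor -3c**2+14cq+3c-8q**2-12q.
The cofactor groups again: -3c**2+14cq+3c-8q**2-12q = -3c(c-4q) + (2q+3)(c-4q); both groups contain (c-4q), giving -(3c-2q-3)(c-4q).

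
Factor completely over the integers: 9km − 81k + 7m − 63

Group as (9km − 81k) + (7m − 63) = 9k(m − 9) + 7(m − 9).
Both groups share the factor (m − 9).

(9k + 7)(m − 9)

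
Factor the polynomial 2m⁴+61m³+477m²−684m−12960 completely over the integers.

Among the possible rational roots, m = −8 is a root, so (m+8) divides it; the quotient is 2m³+45m²+117m−1620.
Continuing, m = 9/2 is a root, so (2m−9) divides it; the quotient is m²+27m+180.
The remaining quadratic factors as (m+15)(m+12).

(2m−9)(m+12)(m+15)(m+8)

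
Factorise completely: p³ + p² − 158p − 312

(p + 12)(p + 2)(p − 13)

Trying the rational-root candidates, p = −2 is a root, so (p + 2) is a factor; dividing leaves p² − p − 156.
The remaining quadratic factors as (p + 12)(p − 13).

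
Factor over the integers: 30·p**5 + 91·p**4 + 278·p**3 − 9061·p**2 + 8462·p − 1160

(5·p − 4)·(6·p − 1)·(p − 5)·(p**2 + 9·p + 58)

Trying the rational-root candidates, p = 4/5 is a root, giving the factor (5·p − 4) and quotient 6·p**4 + 23·p**3 + 74·p**2 − 1753·p + 290.
Next, p = 5 is a root, so (p − 5) divides it; the quotient is 6·p**3 + 53·p**2 + 339·p − 58.
Continuing, p = 1/6 is a root, so (6·p − 1) is a factor; dividing leaves p**2 + 9·p + 58.
The quadratic p**2 + 9·p + 58 has discriminant −151 < 0 and is irreducible over ℤ.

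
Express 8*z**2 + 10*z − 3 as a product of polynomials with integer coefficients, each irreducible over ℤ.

Need a pair with product 8·(−3) = −24 and sum 10: that's −2 and 12.
Split the middle term: 8*z**2 − 2*z + 12*z − 3 = 2*z*(4*z − 1) + 3*(4*z − 1).

(2*z + 3)*(4*z − 1)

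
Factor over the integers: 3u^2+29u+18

Need a pair with product 3·18 = 54 and sum 29: that's 27 and 2.
Split the middle term: 3u^2+27u + 2u+18 = 3u(u+9) + 2(u+9).

(3u+2)(u+9)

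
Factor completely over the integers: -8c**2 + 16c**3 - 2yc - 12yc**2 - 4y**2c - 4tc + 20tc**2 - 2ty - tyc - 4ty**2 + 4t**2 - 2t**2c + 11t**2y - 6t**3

-(2t - y - 4c)(3t - 4y + 4c - 2)(t + c)

Group: t(-6t**2 + 11ty + 4tc + 4t - 4y**2 - 12yc - 2y + 16c**2 - 8c) + c(-6t**2 + 11ty + 4tc + 4t - 4y**2 - 12yc - 2y + 16c**2 - 8c); both groups contain (-6t**2 + 11ty + 4tc + 4t - 4y**2 - 12yc - 2y + 16c**2 - 8c), so (t + c) is a factor with cofactor -6t**2 + 11ty + 4tc + 4t - 4y**2 - 12yc - 2y + 16c**2 - 8c.
The cofactor groups again: -6t**2 + 11ty + 4tc + 4t - 4y**2 - 12yc - 2y + 16c**2 - 8c = -3t(2t - y - 4c) + (4y - 4c + 2)(2t - y - 4c); both groups contain (2t - y - 4c), giving -(3t - 4y + 4c - 2)(2t - y - 4c).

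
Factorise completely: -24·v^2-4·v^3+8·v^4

Pull out the common factor 4·v^2, then factor the remaining trinomial.

4·v^2·(2·v+3)·(v-2)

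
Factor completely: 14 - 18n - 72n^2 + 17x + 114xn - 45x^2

-(9x - 12n - 7)(5x - 6n + 2)

Group: -9x(5x - 6n + 2) + (12n + 7)(5x - 6n + 2); both groups contain (5x - 6n + 2).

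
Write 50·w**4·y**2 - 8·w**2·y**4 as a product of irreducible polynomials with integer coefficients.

2·w**2·y**2·(5·w + 2·y)·(5·w - 2·y)

Every term has a factor of 2·w**2·y**2. Then 25·w**2 - 4·y**2 = (5·w)² − (2·y)².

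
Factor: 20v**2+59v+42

Need a pair with product 20·42 = 840 and sum 59: that's 24 and 35.
Split the middle term: 20v**2+24v + 35v+42 = 4v(5v+6) + 7(5v+6).

(4v+7)(5v+6)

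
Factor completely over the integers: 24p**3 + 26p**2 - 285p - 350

(2p - 7)(3p + 10)(4p + 5)

Testing divisors of the constant over divisors of the leading coefficient, p = -10/3 is a root, giving the factor (3p + 10) and quotient 8p**2 - 18p - 35.
The remaining quadratic factors as (2p - 7)(4p + 5).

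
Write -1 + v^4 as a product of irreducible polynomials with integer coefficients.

(v + 1)·(v - 1)·(v^2 + 1)

(v)⁴ − (1)⁴ = ((v)² − (1)²)((v)² + (1)²); the first factor splits again, the second (v^2 + 1) is irreducible.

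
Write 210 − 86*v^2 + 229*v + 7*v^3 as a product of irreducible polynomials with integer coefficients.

Trying the rational-root candidates, v = 6 is a root, so (v − 6) divides it; the quotient is 7*v^2 − 44*v − 35.
The remaining quadratic factors as (v − 7)(7*v + 5).

(7*v + 5)*(v − 6)*(v − 7)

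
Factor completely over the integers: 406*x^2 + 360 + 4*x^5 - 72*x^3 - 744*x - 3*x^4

(4*x - 3)*(x + 6)*(x - 2)*(x^2 - 4*x + 10)

Among the possible rational roots, x = 3/4 is a root, so (4*x - 3) divides it; the quotient is x^4 - 18*x^2 + 88*x - 120.
Continuing, x = -6 is a root, giving the factor (x + 6) and quotient x^3 - 6*x^2 + 18*x - 20.
Next, x = 2 is a root, so (x - 2) divides it; the quotient is x^2 - 4*x + 10.
The quadratic x^2 - 4*x + 10 has discriminant -24 < 0 and is irreducible over ℤ.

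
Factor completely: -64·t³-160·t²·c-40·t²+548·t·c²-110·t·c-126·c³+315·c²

-(8·t-2·c+5)·(4·t-7·c)·(2·t+9·c)

Group: 8·t·(-8·t²-22·t·c+63·c²) + (-2·c+5)·(-8·t²-22·t·c+63·c²); both groups contain (-8·t²-22·t·c+63·c²), so (8·t-2·c+5) is a factor with cofactor -8·t²-22·t·c+63·c².
The cofactor groups again: -8·t²-22·t·c+63·c² = -2·t·(4·t-7·c) - 9·c·(4·t-7·c); both groups contain (4·t-7·c), giving -(2·t+9·c)·(4·t-7·c).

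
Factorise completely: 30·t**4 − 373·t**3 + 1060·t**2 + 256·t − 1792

Testing divisors of the constant over divisors of the leading coefficient, t = 4 is a root, giving the factor (t − 4) and quotient 30·t**3 − 253·t**2 + 48·t + 448.
Then t = −7/6 is a root, so (6·t + 7) divides it; the quotient is 5·t**2 − 48·t + 64.
The remaining quadratic factors as (t − 8)(5·t − 8).

(5·t − 8)·(6·t + 7)·(t − 4)·(t − 8)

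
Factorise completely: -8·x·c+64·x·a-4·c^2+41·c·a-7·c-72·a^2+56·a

Group: -8·x·(c-8·a) + (-4·c+9·a-7)·(c-8·a); both groups contain (c-8·a).

-(c-8·a)·(8·x+4·c-9·a+7)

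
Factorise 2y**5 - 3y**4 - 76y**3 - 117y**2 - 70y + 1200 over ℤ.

(2y - 15)(y + 5)(y - 2)(y**2 + 3y + 8)

Testing divisors of the constant over divisors of the leading coefficient, y = 15/2 is a root, so (2y - 15) is a factor; dividing leaves y**4 + 6y**3 + 7y**2 - 6y - 80.
Next, y = 2 is a root, giving the factor (y - 2) and quotient y**3 + 8y**2 + 23y + 40.
Then y = -5 is a root, giving the factor (y + 5) and quotient y**2 + 3y + 8.
The quadratic y**2 + 3y + 8 has discriminant -23 < 0 and is irreducible over ℤ.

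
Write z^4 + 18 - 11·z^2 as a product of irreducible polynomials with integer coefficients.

Substitute u = z^2 to get a quadratic in u, then factor.
z^2 - 9 is a difference of squares.
z^2 - 2 is irreducible over ℤ (2 is not a perfect square).

(z + 3)·(z - 3)·(z^2 - 2)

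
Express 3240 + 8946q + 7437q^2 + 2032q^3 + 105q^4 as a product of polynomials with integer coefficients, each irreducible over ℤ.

(3q + 2)(5q + 12)(7q + 9)(q + 15)

Testing divisors of the constant over divisors of the leading coefficient, q = -15 is a root, so (q + 15) is a factor; dividing leaves 105q^3 + 457q^2 + 582q + 216.
Continuing, q = -2/3 is a root, so (3q + 2) is a factor; dividing leaves 35q^2 + 129q + 108.
The remaining quadratic factors as (5q + 12)(7q + 9).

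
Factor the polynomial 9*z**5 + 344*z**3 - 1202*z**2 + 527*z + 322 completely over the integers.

(3*z + 1)*(3*z - 7)*(z - 1)*(z**2 + 3*z + 46)

Among the possible rational roots, z = -1/3 is a root, so (3*z + 1) is a factor; dividing leaves 3*z**4 - z**3 + 115*z**2 - 439*z + 322.
Next, z = 1 is a root, so (z - 1) divides it; the quotient is 3*z**3 + 2*z**2 + 117*z - 322.
Next, z = 7/3 is a root, so (3*z - 7) is a factor; dividing leaves z**2 + 3*z + 46.
The quadratic z**2 + 3*z + 46 has discriminant -175 < 0 and is irreducible over ℤ.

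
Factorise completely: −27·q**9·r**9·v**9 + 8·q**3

Factor out q**3 first: what remains is −27·q**6·r**9·v**9 + 8.
Recognize a difference of cubes with the parts 2 and 3·q**2·r**3·v**3.

−q**3·(3·q**2·r**3·v**3 − 2)·(9·q**4·r**6·v**6 + 6·q**2·r**3·v**3 + 4)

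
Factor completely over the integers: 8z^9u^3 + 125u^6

Pull out the common factor u^3, leaving 8z^9 + 125u^3.
Recognize a sum of cubes with the parts 5u and 2z^3.

u^3(2z^3 + 5u)(4z^6 - 10z^3u + 25u^2)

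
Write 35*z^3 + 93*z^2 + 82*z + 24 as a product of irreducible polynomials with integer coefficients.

(5*z + 4)*(7*z + 6)*(z + 1)

By the rational root theorem, z = -1 is a root, so (z + 1) divides it; the quotient is 35*z^2 + 58*z + 24.
The remaining quadratic factors as (5*z + 4)(7*z + 6).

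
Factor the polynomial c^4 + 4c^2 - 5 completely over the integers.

(c + 1)(c - 1)(c^2 + 5)

Substitute u = c^2 to get a quadratic in u, then factor.
c^2 - 1 is a difference of squares.
c^2 + 5 is irreducible over ℤ (always positive, so no real roots).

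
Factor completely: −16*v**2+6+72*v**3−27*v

Group as (72*v**3−27*v) + (−16*v**2+6) = 9*v*(8*v**2−3) − 2*(8*v**2−3).
Both groups share the factor (8*v**2−3).

(9*v−2)*(8*v**2−3)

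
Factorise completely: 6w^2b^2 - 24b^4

Factor out 6b^2, leaving w^2 - 4b^2, which is a difference of two squares.

6b^2(w - 2b)(w + 2b)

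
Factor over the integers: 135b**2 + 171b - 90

9(3b + 5)(5b - 2)

Pull out the common factor 9, then factor the remaining trinomial.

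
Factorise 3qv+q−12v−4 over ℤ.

Group as (3qv+q) + (−12v−4) = q(3v+1) − 4(3v+1).
Both groups share the factor (3v+1).

(3v+1)(q−4)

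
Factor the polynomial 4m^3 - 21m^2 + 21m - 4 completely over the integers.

(4m - 1)(m - 1)(m - 4)

Among the possible rational roots, m = 1 is a root, so (m - 1) is a factor; dividing leaves 4m^2 - 17m + 4.
The remaining quadratic factors as (m - 4)(4m - 1).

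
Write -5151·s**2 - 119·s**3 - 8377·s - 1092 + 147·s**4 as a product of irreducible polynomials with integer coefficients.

(3·s + 13)·(7·s + 1)·(7·s + 12)·(s - 7)

By the rational root theorem, s = -12/7 is a root, so (7·s + 12) divides it; the quotient is 21·s**3 - 53·s**2 - 645·s - 91.
Continuing, s = 7 is a root, so (s - 7) is a factor; dividing leaves 21·s**2 + 94·s + 13.
The remaining quadratic factors as (3·s + 13)(7·s + 1).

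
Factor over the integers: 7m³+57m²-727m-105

(7m+1)(m+15)(m-7)

Trying the rational-root candidates, m = -15 is a root, giving the factor (m+15) and quotient 7m²-48m-7.
The remaining quadratic factors as (m-7)(7m+1).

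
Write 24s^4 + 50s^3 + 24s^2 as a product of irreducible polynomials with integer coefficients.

Pull out the common factor 2s^2, then factor the remaining trinomial.

2s^2(3s + 4)(4s + 3)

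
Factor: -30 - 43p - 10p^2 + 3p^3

(3p + 5)(p + 1)(p - 6)

By the rational root theorem, p = -5/3 is a root, so (3p + 5) divides it; the quotient is p^2 - 5p - 6.
The remaining quadratic factors as (p + 1)(p - 6).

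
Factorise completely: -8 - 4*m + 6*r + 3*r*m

Group as (3*r*m + 6*r) + (-4*m - 8) = 3*r*(m + 2) - 4*(m + 2).
Both groups share the factor (m + 2).

(3*r - 4)*(m + 2)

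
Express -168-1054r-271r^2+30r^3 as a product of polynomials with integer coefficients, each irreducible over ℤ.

Among the possible rational roots, r = 12 is a root, so (r-12) is a factor; dividing leaves 30r^2+89r+14.
The remaining quadratic factors as (6r+1)(5r+14).

(5r+14)(6r+1)(r-12)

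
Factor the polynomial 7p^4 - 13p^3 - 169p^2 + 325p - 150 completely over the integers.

(7p - 6)(p + 5)(p - 1)(p - 5)

Among the possible rational roots, p = 1 is a root, so (p - 1) is a factor; dividing leaves 7p^3 - 6p^2 - 175p + 150.
Continuing, p = -5 is a root, so (p + 5) is a factor; dividing leaves 7p^2 - 41p + 30.
The remaining quadratic factors as (p - 5)(7p - 6).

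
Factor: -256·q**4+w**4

Write as (w**2)² − (16·q**2)², then factor w**2-16·q**2 once more.

(w-4·q)·(w+4·q)·(w**2+16·q**2)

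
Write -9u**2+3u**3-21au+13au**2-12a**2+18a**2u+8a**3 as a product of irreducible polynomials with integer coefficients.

Group: 4a(2a**2+3au-3a+u**2-3u) + 3u(2a**2+3au-3a+u**2-3u); both groups contain (2a**2+3au-3a+u**2-3u), so (4a+3u) is a factor with cofactor 2a**2+3au-3a+u**2-3u.
The cofactor groups again: 2a**2+3au-3a+u**2-3u = 2a(a+u) + (u-3)(a+u); both groups contain (a+u), giving (2a+u-3)(a+u).

(2a+u-3)(4a+3u)(a+u)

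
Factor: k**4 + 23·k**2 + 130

Substitute u = k**2 to get a quadratic in u, then factor.
k**2 + 10 is irreducible over ℤ (always positive, so no real roots).
k**2 + 13 is irreducible over ℤ (always positive, so no real roots).

(k**2 + 10)·(k**2 + 13)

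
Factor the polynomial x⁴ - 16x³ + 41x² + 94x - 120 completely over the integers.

Testing divisors of the constant over divisors of the leading coefficient, x = 5 is a root, so (x - 5) divides it; the quotient is x³ - 11x² - 14x + 24.
Then x = 1 is a root, giving the factor (x - 1) and quotient x² - 10x - 24.
The remaining quadratic factors as (x + 2)(x - 12).

(x + 2)(x - 1)(x - 12)(x - 5)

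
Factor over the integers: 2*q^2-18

2*(q+3)*(q-3)

Every term has a factor of 2. Then q^2-9 = (q)² − (3)².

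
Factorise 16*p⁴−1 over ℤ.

(2*p)⁴ − (1)⁴ = ((2*p)² − (1)²)((2*p)² + (1)²); the first factor splits again, the second (4*p²+1) is irreducible.

(2*p+1)*(2*p−1)*(4*p²+1)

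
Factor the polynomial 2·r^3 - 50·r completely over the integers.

Factor out 2·r, leaving r^2 - 25, which is a difference of two squares.

2·r·(r + 5)·(r - 5)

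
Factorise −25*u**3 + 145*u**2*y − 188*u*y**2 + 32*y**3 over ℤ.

−(5*u − 8*y)*(5*u − y)*(u − 4*y)

Group: u*(−25*u**2 + 45*u*y − 8*y**2) − 4*y*(−25*u**2 + 45*u*y − 8*y**2); both groups contain (−25*u**2 + 45*u*y − 8*y**2), so (u − 4*y) is a factor with cofactor −25*u**2 + 45*u*y − 8*y**2.
The cofactor groups again: −25*u**2 + 45*u*y − 8*y**2 = −5*u*(5*u − 8*y) + y*(5*u − 8*y); both groups contain (5*u − 8*y), giving −(5*u − y)*(5*u − 8*y).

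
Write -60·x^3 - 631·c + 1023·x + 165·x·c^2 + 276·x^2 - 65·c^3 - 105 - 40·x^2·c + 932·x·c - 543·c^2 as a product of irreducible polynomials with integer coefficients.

-(10·x - 5·c - 1)·(x - c - 7)·(6·x + 13·c + 15)

Group: 6·x·(-10·x^2 + 15·x·c + 71·x - 5·c^2 - 36·c - 7) + (13·c + 15)·(-10·x^2 + 15·x·c + 71·x - 5·c^2 - 36·c - 7); both groups contain (-10·x^2 + 15·x·c + 71·x - 5·c^2 - 36·c - 7), so (6·x + 13·c + 15) is a factor with cofactor -10·x^2 + 15·x·c + 71·x - 5·c^2 - 36·c - 7.
The cofactor groups again: -10·x^2 + 15·x·c + 71·x - 5·c^2 - 36·c - 7 = -10·x·(x - c - 7) + (5·c + 1)·(x - c - 7); both groups contain (x - c - 7), giving -(10·x - 5·c - 1)·(x - c - 7).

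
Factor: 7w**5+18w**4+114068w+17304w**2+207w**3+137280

By the rational root theorem, w = -11/7 is a root, giving the factor (7w+11) and quotient w**4+w**3+28w**2+2428w+12480.
Then w = -6 is a root, so (w+6) divides it; the quotient is w**3-5w**2+58w+2080.
Then w = -10 is a root, so (w+10) divides it; the quotient is w**2-15w+208.
The quadratic w**2-15w+208 has discriminant -607 < 0 and is irreducible over ℤ.

(7w+11)(w+10)(w+6)(w**2-15w+208)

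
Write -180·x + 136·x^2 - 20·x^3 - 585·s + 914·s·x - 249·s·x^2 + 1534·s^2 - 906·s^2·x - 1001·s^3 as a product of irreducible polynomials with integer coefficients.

-(11·s + 5·x - 9)·(13·s + 4·x)·(7·s + x - 5)

Group: 11·s·(-91·s^2 - 41·s·x + 65·s - 4·x^2 + 20·x) + (5·x - 9)·(-91·s^2 - 41·s·x + 65·s - 4·x^2 + 20·x); both groups contain (-91·s^2 - 41·s·x + 65·s - 4·x^2 + 20·x), so (11·s + 5·x - 9) is a factor with cofactor -91·s^2 - 41·s·x + 65·s - 4·x^2 + 20·x.
The cofactor groups again: -91·s^2 - 41·s·x + 65·s - 4·x^2 + 20·x = -7·s·(13·s + 4·x) + (-x + 5)·(13·s + 4·x); both groups contain (13·s + 4·x), giving -(7·s + x - 5)·(13·s + 4·x).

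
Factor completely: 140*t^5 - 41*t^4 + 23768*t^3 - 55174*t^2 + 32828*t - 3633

Testing divisors of the constant over divisors of the leading coefficient, t = 1/7 is a root, so (7*t - 1) is a factor; dividing leaves 20*t^4 - 3*t^3 + 3395*t^2 - 7397*t + 3633.
Next, t = 7/5 is a root, so (5*t - 7) divides it; the quotient is 4*t^3 + 5*t^2 + 686*t - 519.
Continuing, t = 3/4 is a root, giving the factor (4*t - 3) and quotient t^2 + 2*t + 173.
The quadratic t^2 + 2*t + 173 has discriminant -688 < 0 and is irreducible over ℤ.

(4*t - 3)*(5*t - 7)*(7*t - 1)*(t^2 + 2*t + 173)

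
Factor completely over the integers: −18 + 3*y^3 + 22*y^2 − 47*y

(3*y + 1)*(y + 9)*(y − 2)

By the rational root theorem, y = −9 is a root, so (y + 9) is a factor; dividing leaves 3*y^2 − 5*y − 2.
The remaining quadratic factors as (y − 2)(3*y + 1).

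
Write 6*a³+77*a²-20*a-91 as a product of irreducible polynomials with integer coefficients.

(6*a-7)*(a+1)*(a+13)

By the rational root theorem, a = 7/6 is a root, so (6*a-7) divides it; the quotient is a²+14*a+13.
The remaining quadratic factors as (a+13)(a+1).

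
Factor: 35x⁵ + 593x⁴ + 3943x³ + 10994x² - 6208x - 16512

Testing divisors of the constant over divisors of the leading coefficient, x = 6/5 is a root, so (5x - 6) is a factor; dividing leaves 7x⁴ + 127x³ + 941x² + 3328x + 2752.
Next, x = -8/7 is a root, giving the factor (7x + 8) and quotient x³ + 17x² + 115x + 344.
Then x = -8 is a root, so (x + 8) is a factor; dividing leaves x² + 9x + 43.
The quadratic x² + 9x + 43 has discriminant -91 < 0 and is irreducible over ℤ.

(5x - 6)(7x + 8)(x + 8)(x² + 9x + 43)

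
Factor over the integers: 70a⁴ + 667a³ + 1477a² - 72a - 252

(2a + 7)(5a - 2)(7a + 3)(a + 6)

Trying the rational-root candidates, a = -6 is a root, giving the factor (a + 6) and quotient 70a³ + 247a² - 5a - 42.
Then a = -3/7 is a root, so (7a + 3) divides it; the quotient is 10a² + 31a - 14.
The remaining quadratic factors as (2a + 7)(5a - 2).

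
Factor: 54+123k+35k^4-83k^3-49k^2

(5k-9)(7k+3)(k+1)(k-2)

Trying the rational-root candidates, k = -1 is a root, giving the factor (k+1) and quotient 35k^3-118k^2+69k+54.
Next, k = -3/7 is a root, so (7k+3) divides it; the quotient is 5k^2-19k+18.
The remaining quadratic factors as (k-2)(5k-9).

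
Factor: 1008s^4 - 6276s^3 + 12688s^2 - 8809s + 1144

Among the possible rational roots, s = 11/4 is a root, so (4s - 11) is a factor; dividing leaves 252s^3 - 876s^2 + 763s - 104.
Continuing, s = 1/6 is a root, so (6s - 1) divides it; the quotient is 42s^2 - 139s + 104.
The remaining quadratic factors as (6s - 13)(7s - 8).

(4s - 11)(6s - 1)(6s - 13)(7s - 8)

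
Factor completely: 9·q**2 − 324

9·(q + 6)·(q − 6)

Factor out 9, leaving q**2 − 36, which is a difference of two squares.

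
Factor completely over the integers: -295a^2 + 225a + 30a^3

Pull out the common factor 5a, then factor the remaining trinomial.

5a(6a - 5)(a - 9)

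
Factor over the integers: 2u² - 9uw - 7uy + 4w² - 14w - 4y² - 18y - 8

Group: u(2u - w + y + 4) + (-4w - 4y - 2)(2u - w + y + 4); both groups contain (2u - w + y + 4).

(2u - w + y + 4)(u - 4w - 4y - 2)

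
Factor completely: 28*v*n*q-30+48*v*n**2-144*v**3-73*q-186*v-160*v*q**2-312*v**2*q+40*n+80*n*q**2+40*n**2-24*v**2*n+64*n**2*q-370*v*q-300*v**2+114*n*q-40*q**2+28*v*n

Group: 6*v*(-24*v**2-4*v*n-20*v*q-30*v+8*n**2+10*n*q+8*n-5*q-6) + (8*q+5)*(-24*v**2-4*v*n-20*v*q-30*v+8*n**2+10*n*q+8*n-5*q-6); both groups contain (-24*v**2-4*v*n-20*v*q-30*v+8*n**2+10*n*q+8*n-5*q-6), so (6*v+8*q+5) is a factor with cofactor -24*v**2-4*v*n-20*v*q-30*v+8*n**2+10*n*q+8*n-5*q-6.
The cofactor groups again: -24*v**2-4*v*n-20*v*q-30*v+8*n**2+10*n*q+8*n-5*q-6 = -4*v*(6*v+4*n+5*q+6) + (2*n-1)*(6*v+4*n+5*q+6); both groups contain (6*v+4*n+5*q+6), giving -(4*v-2*n+1)*(6*v+4*n+5*q+6).

-(4*v-2*n+1)*(6*v+4*n+5*q+6)*(6*v+8*q+5)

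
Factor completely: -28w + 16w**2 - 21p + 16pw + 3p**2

Group: 3p(p + 4w - 7) + 4w(p + 4w - 7); both groups contain (p + 4w - 7).

(3p + 4w)(p + 4w - 7)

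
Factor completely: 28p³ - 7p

Every term has a factor of 7p. Then 4p² - 1 = (2p)² − (1)².

7p(2p + 1)(2p - 1)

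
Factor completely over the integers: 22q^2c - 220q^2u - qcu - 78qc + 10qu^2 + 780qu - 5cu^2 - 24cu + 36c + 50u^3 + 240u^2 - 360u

Group: 11q(2qc - 20qu - cu - 6c + 10u^2 + 60u) + (5u - 6)(2qc - 20qu - cu - 6c + 10u^2 + 60u); both groups contain (2qc - 20qu - cu - 6c + 10u^2 + 60u), so (11q + 5u - 6) is a factor with cofactor 2qc - 20qu - cu - 6c + 10u^2 + 60u.
The cofactor groups again: 2qc - 20qu - cu - 6c + 10u^2 + 60u = c(2q - u - 6) - 10u(2q - u - 6); both groups contain (2q - u - 6), giving (c - 10u)(2q - u - 6).

(11q + 5u - 6)(2q - u - 6)(c - 10u)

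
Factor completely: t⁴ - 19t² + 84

(t² - 12)(t² - 7)

Substitute u = t² to get a quadratic in u, then factor.
t² - 7 is irreducible over ℤ (7 is not a perfect square).
t² - 12 is irreducible over ℤ (12 is not a perfect square).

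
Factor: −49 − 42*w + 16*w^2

Need a pair with product 16·(−49) = −784 and sum −42: that's 14 and −56.
Split the middle term: 16*w^2 + 14*w − 56*w − 49 = 2*w*(8*w + 7) − 7*(8*w + 7).

(2*w − 7)*(8*w + 7)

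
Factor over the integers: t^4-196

(t^2+14)·(t^2-14)

Substitute u = t^2 to get a quadratic in u, then factor.
t^2+14 is irreducible over ℤ (always positive, so no real roots).
t^2-14 is irreducible over ℤ (14 is not a perfect square).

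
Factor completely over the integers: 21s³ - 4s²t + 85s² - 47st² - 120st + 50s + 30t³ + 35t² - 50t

Group: 3s(7s² - 13st + 5s + 6t² - 5t) + (5t + 10)(7s² - 13st + 5s + 6t² - 5t); both groups contain (7s² - 13st + 5s + 6t² - 5t), so (3s + 5t + 10) is a factor with cofactor 7s² - 13st + 5s + 6t² - 5t.
The cofactor groups again: 7s² - 13st + 5s + 6t² - 5t = 7s(s - t) + (-6t + 5)(s - t); both groups contain (s - t), giving (7s - 6t + 5)(s - t).

(3s + 5t + 10)(7s - 6t + 5)(s - t)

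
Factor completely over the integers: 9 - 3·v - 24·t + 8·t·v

(8·t - 3)·(v - 3)

Group as (8·t·v - 24·t) + (-3·v + 9) = 8·t·(v - 3) - 3·(v - 3).
Both groups share the factor (v - 3).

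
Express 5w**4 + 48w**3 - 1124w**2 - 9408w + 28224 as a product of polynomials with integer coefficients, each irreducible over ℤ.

(5w - 12)(w + 12)(w + 14)(w - 14)

Among the possible rational roots, w = -12 is a root, giving the factor (w + 12) and quotient 5w**3 - 12w**2 - 980w + 2352.
Continuing, w = 12/5 is a root, so (5w - 12) divides it; the quotient is w**2 - 196.
The remaining quadratic factors as (w - 14)(w + 14).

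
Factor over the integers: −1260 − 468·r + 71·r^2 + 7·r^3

(7·r + 15)·(r + 14)·(r − 6)

Testing divisors of the constant over divisors of the leading coefficient, r = −14 is a root, so (r + 14) divides it; the quotient is 7·r^2 − 27·r − 90.
The remaining quadratic factors as (r − 6)(7·r + 15).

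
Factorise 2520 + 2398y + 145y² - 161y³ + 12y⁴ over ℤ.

(3y + 4)(4y + 9)(y - 10)(y - 7)

Among the possible rational roots, y = -4/3 is a root, giving the factor (3y + 4) and quotient 4y³ - 59y² + 127y + 630.
Continuing, y = 10 is a root, giving the factor (y - 10) and quotient 4y² - 19y - 63.
The remaining quadratic factors as (4y + 9)(y - 7).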